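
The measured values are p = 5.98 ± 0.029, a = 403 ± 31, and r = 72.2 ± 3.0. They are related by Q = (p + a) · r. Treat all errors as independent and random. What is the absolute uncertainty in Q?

Let u = p + a = 409. δu = √(δp² + δa²) = √(0.000841 + 961) = 31.0, so δu/u = 0.0758.
Q is then a monomial in u, r:
δQ/Q = √((δu/u)² + (1·δr/r)²) = √(0.00575 + 0.00173) = 0.0864
Q = 29500, so δQ = 0.0864 × 29500 = 2550.

2550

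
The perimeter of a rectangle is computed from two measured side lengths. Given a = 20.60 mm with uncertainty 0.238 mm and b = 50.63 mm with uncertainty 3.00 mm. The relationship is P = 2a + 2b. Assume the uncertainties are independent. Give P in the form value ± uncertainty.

Each term contributes (cᵢ δxᵢ)² to (δP)²:
  (2·δa)² = 0.227;  (2·δb)² = 36.0
δP = √(36.2) = 6.02 mm
P = 142.5 mm.

142.5 ± 6.02 mm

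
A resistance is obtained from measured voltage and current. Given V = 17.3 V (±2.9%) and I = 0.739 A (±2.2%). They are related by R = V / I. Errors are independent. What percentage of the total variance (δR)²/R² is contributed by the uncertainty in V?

(δR/R)² = (1·δV/V)² + (-1·δI/I)²
  V term: (1×0.0290)² = 0.000841
  I term: (-1×0.0220)² = 0.000484
Total = 0.00133. Share from V = 0.000841/0.00133 = 0.635.

63.5%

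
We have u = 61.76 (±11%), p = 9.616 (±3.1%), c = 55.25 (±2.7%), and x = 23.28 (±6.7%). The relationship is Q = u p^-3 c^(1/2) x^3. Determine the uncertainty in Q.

1610

For a monomial Q ∝ u, p^-3, c^(1/2), x^3, fractional errors add in quadrature:
  (1·δu/u)² = (1×0.110)² = 0.0121;  (-3·δp/p)² = (-3×0.0310)² = 0.00865;  (½·δc/c)² = (0.5×0.0270)² = 0.000182;  (3·δx/x)² = (3×0.0670)² = 0.0404
δQ/Q = √(0.0613) = 0.248
Q = 6514, so δQ = 0.248 × 6514 = 1610.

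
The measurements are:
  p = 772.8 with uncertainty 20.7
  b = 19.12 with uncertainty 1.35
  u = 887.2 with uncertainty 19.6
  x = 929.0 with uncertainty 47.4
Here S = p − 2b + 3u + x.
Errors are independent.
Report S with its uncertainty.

4325 ± 78.4

For a sum/difference, combine absolute errors in quadrature:
  (δp)² = 428;  (2·δb)² = 7.29;  (3·δu)² = 3460;  (δx)² = 2250
δS = √(6140) = 78.4
S = 4325.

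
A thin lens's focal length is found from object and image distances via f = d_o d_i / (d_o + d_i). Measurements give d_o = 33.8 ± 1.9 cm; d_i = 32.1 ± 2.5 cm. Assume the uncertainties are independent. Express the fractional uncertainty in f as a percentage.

∂f/∂d_o = (d_i/(d_o+d_i))² = 0.237;  ∂f/∂d_i = (d_o/(d_o+d_i))² = 0.263
δf = √((∂f/∂d_o · δd_o)² + (∂f/∂d_i · δd_i)²) = √(0.203 + 0.433) = 0.797 cm
f = 16.5 cm, so δf/f = 0.797/16.5 = 0.0484.

4.84%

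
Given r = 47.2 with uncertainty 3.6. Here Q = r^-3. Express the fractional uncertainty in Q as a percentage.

Relative error in a monomial: (δQ/Q)² = Σ (nᵢ · δxᵢ/xᵢ)².
  (-3·δr/r)² = (-3×0.0763)² = 0.0524
δQ/Q = √(0.0524) = 0.229

22.9%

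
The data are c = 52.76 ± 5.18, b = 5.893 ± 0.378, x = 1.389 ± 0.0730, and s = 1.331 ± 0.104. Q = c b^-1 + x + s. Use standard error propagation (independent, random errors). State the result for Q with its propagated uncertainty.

11.67 ± 1.06

Let p = c·b^-1 = 8.953. δp/p = √((1·δc/c)² + (-1·δb/b)²) = √(0.00964 + 0.00411) = 0.117, so δp = 1.05.
Q = p + x + s: δQ = √(δp² + δx² + δs²) = √(1.10 + 0.00533 + 0.0108) = 1.06
Q = 11.67.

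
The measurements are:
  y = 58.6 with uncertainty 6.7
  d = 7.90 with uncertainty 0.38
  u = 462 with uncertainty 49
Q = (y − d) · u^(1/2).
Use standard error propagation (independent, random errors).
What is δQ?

155

Let w = y − d = 50.7. δw = √(δy² + δd²) = √(44.9 + 0.144) = 6.71, so δw/w = 0.132.
Q is then a monomial in w, u:
δQ/Q = √((δw/w)² + (½·δu/u)²) = √(0.0175 + 0.00281) = 0.143
Q = 1090, so δQ = 0.143 × 1090 = 155.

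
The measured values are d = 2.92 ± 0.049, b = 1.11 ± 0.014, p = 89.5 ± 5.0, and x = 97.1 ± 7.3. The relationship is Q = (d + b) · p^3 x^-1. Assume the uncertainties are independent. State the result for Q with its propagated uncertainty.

29800 ± 5480

Let u = d + b = 4.03. δu = √(δd² + δb²) = √(0.00240 + 0.000196) = 0.0510, so δu/u = 0.0126.
Q is then a monomial in u, p, x:
δQ/Q = √((δu/u)² + (3·δp/p)² + (-1·δx/x)²) = √(0.000160 + 0.0281 + 0.00565) = 0.184
Q = 29800, so δQ = 0.184 × 29800 = 5480.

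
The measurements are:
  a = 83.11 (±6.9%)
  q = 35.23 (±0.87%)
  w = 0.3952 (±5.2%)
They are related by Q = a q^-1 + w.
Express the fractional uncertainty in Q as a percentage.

6.00%

Let p = a·q^-1 = 2.359. δp/p = √((1·δa/a)² + (-1·δq/q)²) = √(0.00476 + 7.57e-05) = 0.0695, so δp = 0.164.
Q = p + w: δQ = √(δp² + δw²) = √(0.0269 + 0.000422) = 0.165
Q = 2.754, so δQ/Q = 0.165/2.754 = 0.0600.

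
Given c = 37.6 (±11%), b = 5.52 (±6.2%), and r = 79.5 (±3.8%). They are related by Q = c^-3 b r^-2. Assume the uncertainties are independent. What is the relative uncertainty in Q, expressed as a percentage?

34.4%

Since Q is a product/quotient, work with relative uncertainties:
  (-3·δc/c)² = (-3×0.110)² = 0.109;  (1·δb/b)² = (1×0.0620)² = 0.00384;  (-2·δr/r)² = (-2×0.0380)² = 0.00578
δQ/Q = √(0.119) = 0.344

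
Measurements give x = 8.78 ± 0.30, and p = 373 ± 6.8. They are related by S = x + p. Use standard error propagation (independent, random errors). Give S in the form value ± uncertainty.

382 ± 6.81

For a sum/difference, combine absolute errors in quadrature:
  (δx)² = 0.0900;  (δp)² = 46.2
δS = √(46.3) = 6.81
S = 382.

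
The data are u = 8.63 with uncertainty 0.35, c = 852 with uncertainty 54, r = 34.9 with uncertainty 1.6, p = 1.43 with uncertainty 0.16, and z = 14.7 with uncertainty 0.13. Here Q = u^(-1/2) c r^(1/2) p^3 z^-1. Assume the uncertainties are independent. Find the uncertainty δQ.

117

Products/powers → add relative errors in quadrature, weighted by exponent:
  (−½·δu/u)² = (-0.5×0.0406)² = 0.000411;  (1·δc/c)² = (1×0.0634)² = 0.00402;  (½·δr/r)² = (0.5×0.0458)² = 0.000525;  (3·δp/p)² = (3×0.112)² = 0.113;  (-1·δz/z)² = (-1×0.00884)² = 7.82e-05
δQ/Q = √(0.118) = 0.343
Q = 341, so δQ = 0.343 × 341 = 117.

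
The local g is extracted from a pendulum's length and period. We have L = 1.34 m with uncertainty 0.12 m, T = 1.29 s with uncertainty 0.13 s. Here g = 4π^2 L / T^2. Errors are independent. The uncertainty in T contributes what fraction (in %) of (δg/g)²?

(δg/g)² = (1·δL/L)² + (-2·δT/T)²
  L term: (1×0.0896)² = 0.00802
  T term: (-2×0.101)² = 0.0406
Total = 0.0486. Share from T = 0.0406/0.0486 = 0.835.

83.5%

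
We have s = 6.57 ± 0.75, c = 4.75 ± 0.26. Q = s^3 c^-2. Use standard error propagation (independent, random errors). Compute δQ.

Products/powers → add relative errors in quadrature, weighted by exponent:
  (3·δs/s)² = (3×0.114)² = 0.117;  (-2·δc/c)² = (-2×0.0547)² = 0.0120
δQ/Q = √(0.129) = 0.360
Q = 12.6, so δQ = 0.360 × 12.6 = 4.52.

4.52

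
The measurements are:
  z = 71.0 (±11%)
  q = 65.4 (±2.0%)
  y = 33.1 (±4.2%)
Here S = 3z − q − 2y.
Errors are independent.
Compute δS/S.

0.290

Sums and differences: (δS)² = Σ (cᵢ δxᵢ)².
  (3·δz)² = 549;  (δq)² = 1.71;  (2·δy)² = 7.73
δS = √(558) = 23.6
S = 81.4, so δS/S = 23.6/81.4 = 0.290.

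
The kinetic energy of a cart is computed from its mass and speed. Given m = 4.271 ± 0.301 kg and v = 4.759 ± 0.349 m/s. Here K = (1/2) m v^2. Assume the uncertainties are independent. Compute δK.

K is a product of powers, so relative uncertainties combine in quadrature:
  (1·δm/m)² = (1×0.0705)² = 0.00497;  (2·δv/v)² = (2×0.0733)² = 0.0215
δK/K = √(0.0265) = 0.163
K = 48.36 J, so δK = 0.163 × 48.36 = 7.87 J.

7.87 J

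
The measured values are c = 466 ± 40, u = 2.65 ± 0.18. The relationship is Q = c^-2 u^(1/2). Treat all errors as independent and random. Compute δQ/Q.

Each factor contributes (exponent × relative error)² to (δQ/Q)²:
  (-2·δc/c)² = (-2×0.0858)² = 0.0295;  (½·δu/u)² = (0.5×0.0679)² = 0.00115
δQ/Q = √(0.0306) = 0.175

0.175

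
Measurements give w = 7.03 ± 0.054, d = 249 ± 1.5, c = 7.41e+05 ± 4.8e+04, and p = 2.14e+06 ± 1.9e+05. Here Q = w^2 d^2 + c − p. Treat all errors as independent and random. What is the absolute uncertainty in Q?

Let h = w^2·d^2 = 3.06e+06. δh/h = √((2·δw/w)² + (2·δd/d)²) = √(0.000236 + 0.000145) = 0.0195, so δh = 59800.
Q = h + c − p: δQ = √(δh² + δc² + δp²) = √(3.58e+09 + 2.3e+09 + 3.61e+10) = 2.05e+05

2.05e+05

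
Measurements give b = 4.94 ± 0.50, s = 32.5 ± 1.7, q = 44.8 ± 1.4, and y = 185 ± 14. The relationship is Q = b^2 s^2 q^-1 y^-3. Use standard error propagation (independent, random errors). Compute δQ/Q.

Each factor contributes (exponent × relative error)² to (δQ/Q)²:
  (2·δb/b)² = (2×0.101)² = 0.0410;  (2·δs/s)² = (2×0.0523)² = 0.0109;  (-1·δq/q)² = (-1×0.0312)² = 0.000977;  (-3·δy/y)² = (-3×0.0757)² = 0.0515
δQ/Q = √(0.104) = 0.323

0.323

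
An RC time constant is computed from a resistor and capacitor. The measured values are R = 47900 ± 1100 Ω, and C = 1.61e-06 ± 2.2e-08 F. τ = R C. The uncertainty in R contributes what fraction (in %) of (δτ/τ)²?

(δτ/τ)² = (1·δR/R)² + (1·δC/C)²
  R term: (1×0.0230)² = 0.000527
  C term: (1×0.0137)² = 0.000187
Total = 0.000714. Share from R = 0.000527/0.000714 = 0.739.

73.9%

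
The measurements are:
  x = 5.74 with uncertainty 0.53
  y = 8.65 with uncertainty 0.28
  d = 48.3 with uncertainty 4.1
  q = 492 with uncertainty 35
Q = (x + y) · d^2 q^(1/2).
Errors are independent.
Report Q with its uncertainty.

(7.45 ± 1.33) × 10^5

Let u = x + y = 14.4. δu = √(δx² + δy²) = √(0.281 + 0.0784) = 0.599, so δu/u = 0.0417.
Q is then a monomial in u, d, q:
δQ/Q = √((δu/u)² + (2·δd/d)² + (½·δq/q)²) = √(0.00174 + 0.0288 + 0.00127) = 0.178
Q = 7.45e+05, so δQ = 0.178 × 7.45e+05 = 1.33e+05.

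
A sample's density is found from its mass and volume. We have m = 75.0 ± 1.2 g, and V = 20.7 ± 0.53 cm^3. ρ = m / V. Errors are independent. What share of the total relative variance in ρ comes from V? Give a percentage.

(δρ/ρ)² = (1·δm/m)² + (-1·δV/V)²
  m term: (1×0.0160)² = 0.000256
  V term: (-1×0.0256)² = 0.000656
Total = 0.000912. Share from V = 0.000656/0.000912 = 0.719.

71.9%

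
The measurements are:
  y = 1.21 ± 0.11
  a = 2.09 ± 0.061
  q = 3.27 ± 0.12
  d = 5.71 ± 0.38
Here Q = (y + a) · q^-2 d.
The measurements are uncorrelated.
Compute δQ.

Let u = y + a = 3.30. δu = √(δy² + δa²) = √(0.0121 + 0.00372) = 0.126, so δu/u = 0.0381.
Q is then a monomial in u, q, d:
δQ/Q = √((δu/u)² + (-2·δq/q)² + (1·δd/d)²) = √(0.00145 + 0.00539 + 0.00443) = 0.106
Q = 1.76, so δQ = 0.106 × 1.76 = 0.187.

0.187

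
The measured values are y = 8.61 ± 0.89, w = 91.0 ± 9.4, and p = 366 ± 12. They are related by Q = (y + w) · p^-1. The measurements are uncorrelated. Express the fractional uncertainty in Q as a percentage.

Let u = y + w = 99.6. δu = √(δy² + δw²) = √(0.792 + 88.4) = 9.44, so δu/u = 0.0948.
Q is then a monomial in u, p:
δQ/Q = √((δu/u)² + (-1·δp/p)²) = √(0.00899 + 0.00107) = 0.100

10.0%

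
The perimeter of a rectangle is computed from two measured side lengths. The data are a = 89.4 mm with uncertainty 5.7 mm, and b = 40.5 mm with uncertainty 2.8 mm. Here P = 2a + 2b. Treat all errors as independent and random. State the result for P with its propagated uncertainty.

Sums and differences: (δP)² = Σ (cᵢ δxᵢ)².
  (2·δa)² = 130;  (2·δb)² = 31.4
δP = √(161) = 12.7 mm
P = 260 mm.

260 ± 12.7 mm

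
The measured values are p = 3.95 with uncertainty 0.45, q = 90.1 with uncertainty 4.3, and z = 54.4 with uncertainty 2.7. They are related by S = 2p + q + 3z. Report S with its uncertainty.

261 ± 9.21

Absolute uncertainties add in quadrature for a linear combination:
  (2·δp)² = 0.810;  (δq)² = 18.5;  (3·δz)² = 65.6
δS = √(84.9) = 9.21
S = 261.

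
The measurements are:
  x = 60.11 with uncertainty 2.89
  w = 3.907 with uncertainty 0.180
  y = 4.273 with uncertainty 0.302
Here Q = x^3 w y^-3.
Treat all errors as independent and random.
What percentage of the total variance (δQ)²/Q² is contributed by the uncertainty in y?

(δQ/Q)² = (3·δx/x)² + (1·δw/w)² + (-3·δy/y)²
  x term: (3×0.0481)² = 0.0208
  w term: (1×0.0461)² = 0.00212
  y term: (-3×0.0707)² = 0.0450
Total = 0.0679. Share from y = 0.0450/0.0679 = 0.662.

66.2%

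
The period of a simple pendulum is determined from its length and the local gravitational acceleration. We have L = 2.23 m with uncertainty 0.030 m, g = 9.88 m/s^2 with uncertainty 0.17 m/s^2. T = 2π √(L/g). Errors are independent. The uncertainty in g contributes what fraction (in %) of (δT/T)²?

(δT/T)² = (½·δL/L)² + (−½·δg/g)²
  L term: (0.5×0.0135)² = 4.52e-05
  g term: (-0.5×0.0172)² = 7.4e-05
Total = 0.000119. Share from g = 7.4e-05/0.000119 = 0.621.

62.1%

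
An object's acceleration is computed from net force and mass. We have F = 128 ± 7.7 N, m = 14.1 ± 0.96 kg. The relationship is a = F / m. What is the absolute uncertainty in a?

0.825 m/s^2

Relative error in a monomial: (δa/a)² = Σ (nᵢ · δxᵢ/xᵢ)².
  (1·δF/F)² = (1×0.0602)² = 0.00362;  (-1·δm/m)² = (-1×0.0681)² = 0.00464
δa/a = √(0.00825) = 0.0909
a = 9.08 m/s^2, so δa = 0.0909 × 9.08 = 0.825 m/s^2.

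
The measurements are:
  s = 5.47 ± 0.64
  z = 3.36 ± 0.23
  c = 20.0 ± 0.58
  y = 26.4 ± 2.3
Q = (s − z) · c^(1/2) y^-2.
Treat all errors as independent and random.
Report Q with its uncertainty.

Let u = s − z = 2.11. δu = √(δs² + δz²) = √(0.410 + 0.0529) = 0.680, so δu/u = 0.322.
Q is then a monomial in u, c, y:
δQ/Q = √((δu/u)² + (½·δc/c)² + (-2·δy/y)²) = √(0.104 + 0.000210 + 0.0304) = 0.367
Q = 0.0135, so δQ = 0.367 × 0.0135 = 0.00496.

0.0135 ± 0.00496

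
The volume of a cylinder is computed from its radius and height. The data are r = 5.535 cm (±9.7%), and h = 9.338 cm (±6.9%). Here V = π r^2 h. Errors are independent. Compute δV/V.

Products/powers → add relative errors in quadrature, weighted by exponent:
  (2·δr/r)² = (2×0.0970)² = 0.0376;  (1·δh/h)² = (1×0.0690)² = 0.00476
δV/V = √(0.0424) = 0.206

0.206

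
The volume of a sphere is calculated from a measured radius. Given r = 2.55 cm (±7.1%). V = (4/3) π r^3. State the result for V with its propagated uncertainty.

69.5 ± 14.8 cm^3

Since V is a product/quotient, work with relative uncertainties:
  (3·δr/r)² = (3×0.0710)² = 0.0454
δV/V = √(0.0454) = 0.213
V = 69.5 cm^3, so δV = 0.213 × 69.5 = 14.8 cm^3.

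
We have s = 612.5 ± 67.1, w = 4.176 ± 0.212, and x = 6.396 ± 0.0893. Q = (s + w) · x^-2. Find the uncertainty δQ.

1.69

Let u = s + w = 616.7. δu = √(δs² + δw²) = √(4500 + 0.0449) = 67.1, so δu/u = 0.109.
Q is then a monomial in u, x:
δQ/Q = √((δu/u)² + (-2·δx/x)²) = √(0.0118 + 0.000780) = 0.112
Q = 15.07, so δQ = 0.112 × 15.07 = 1.69.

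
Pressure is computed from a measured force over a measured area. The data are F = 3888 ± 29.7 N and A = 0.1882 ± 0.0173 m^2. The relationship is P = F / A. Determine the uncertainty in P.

Relative error in a monomial: (δP/P)² = Σ (nᵢ · δxᵢ/xᵢ)².
  (1·δF/F)² = (1×0.00764)² = 5.84e-05;  (-1·δA/A)² = (-1×0.0919)² = 0.00845
δP/P = √(0.00851) = 0.0922
P = 20660 Pa, so δP = 0.0922 × 20660 = 1910 Pa.

1910 Pa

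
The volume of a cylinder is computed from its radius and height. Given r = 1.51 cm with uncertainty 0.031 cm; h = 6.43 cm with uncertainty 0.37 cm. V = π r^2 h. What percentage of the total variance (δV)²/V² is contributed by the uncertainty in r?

33.7%

(δV/V)² = (2·δr/r)² + (1·δh/h)²
  r term: (2×0.0205)² = 0.00169
  h term: (1×0.0575)² = 0.00331
Total = 0.00500. Share from r = 0.00169/0.00500 = 0.337.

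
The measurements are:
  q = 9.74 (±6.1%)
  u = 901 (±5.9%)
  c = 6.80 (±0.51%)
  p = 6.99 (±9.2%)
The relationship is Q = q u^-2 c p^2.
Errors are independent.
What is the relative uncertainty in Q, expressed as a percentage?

Since Q is a product/quotient, work with relative uncertainties:
  (1·δq/q)² = (1×0.0610)² = 0.00372;  (-2·δu/u)² = (-2×0.0590)² = 0.0139;  (1·δc/c)² = (1×0.00510)² = 2.6e-05;  (2·δp/p)² = (2×0.0920)² = 0.0339
δQ/Q = √(0.0515) = 0.227

22.7%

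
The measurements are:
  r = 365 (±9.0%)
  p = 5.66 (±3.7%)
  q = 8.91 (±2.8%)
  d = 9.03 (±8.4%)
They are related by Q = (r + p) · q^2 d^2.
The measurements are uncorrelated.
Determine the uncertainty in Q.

4.75e+05

Let u = r + p = 371. δu = √(δr² + δp²) = √(1080 + 0.0439) = 32.9, so δu/u = 0.0886.
Q is then a monomial in u, q, d:
δQ/Q = √((δu/u)² + (2·δq/q)² + (2·δd/d)²) = √(0.00785 + 0.00314 + 0.0282) = 0.198
Q = 2.4e+06, so δQ = 0.198 × 2.4e+06 = 4.75e+05.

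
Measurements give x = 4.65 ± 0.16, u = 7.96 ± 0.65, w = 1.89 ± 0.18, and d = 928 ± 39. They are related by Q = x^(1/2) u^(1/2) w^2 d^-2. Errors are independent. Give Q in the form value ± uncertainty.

(2.52 ± 0.537) × 10^-5

For a monomial Q ∝ x^(1/2), u^(1/2), w^2, d^-2, fractional errors add in quadrature:
  (½·δx/x)² = (0.5×0.0344)² = 0.000296;  (½·δu/u)² = (0.5×0.0817)² = 0.00167;  (2·δw/w)² = (2×0.0952)² = 0.0363;  (-2·δd/d)² = (-2×0.0420)² = 0.00706
δQ/Q = √(0.0453) = 0.213
Q = 2.52e-05, so δQ = 0.213 × 2.52e-05 = 5.37e-06.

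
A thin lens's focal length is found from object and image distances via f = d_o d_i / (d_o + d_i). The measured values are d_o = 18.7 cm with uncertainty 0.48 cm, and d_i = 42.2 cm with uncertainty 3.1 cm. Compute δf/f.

∂f/∂d_o = (d_i/(d_o+d_i))² = 0.480;  ∂f/∂d_i = (d_o/(d_o+d_i))² = 0.0943
δf = √((∂f/∂d_o · δd_o)² + (∂f/∂d_i · δd_i)²) = √(0.0531 + 0.0854) = 0.372 cm
f = 13.0 cm, so δf/f = 0.372/13.0 = 0.0287.

0.0287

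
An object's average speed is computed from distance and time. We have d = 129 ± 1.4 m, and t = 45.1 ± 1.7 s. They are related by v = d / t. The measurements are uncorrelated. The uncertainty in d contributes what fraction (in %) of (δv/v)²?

7.66%

(δv/v)² = (1·δd/d)² + (-1·δt/t)²
  d term: (1×0.0109)² = 0.000118
  t term: (-1×0.0377)² = 0.00142
Total = 0.00154. Share from d = 0.000118/0.00154 = 0.0766.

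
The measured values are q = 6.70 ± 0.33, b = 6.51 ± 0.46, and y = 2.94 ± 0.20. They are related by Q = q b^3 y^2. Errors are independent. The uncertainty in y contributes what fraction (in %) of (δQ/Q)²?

(δQ/Q)² = (1·δq/q)² + (3·δb/b)² + (2·δy/y)²
  q term: (1×0.0493)² = 0.00243
  b term: (3×0.0707)² = 0.0449
  y term: (2×0.0680)² = 0.0185
Total = 0.0659. Share from y = 0.0185/0.0659 = 0.281.

28.1%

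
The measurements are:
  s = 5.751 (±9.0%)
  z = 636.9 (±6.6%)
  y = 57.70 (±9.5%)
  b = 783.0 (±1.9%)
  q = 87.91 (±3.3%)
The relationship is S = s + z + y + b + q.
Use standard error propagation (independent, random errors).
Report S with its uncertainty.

1571 ± 45.0

Sums and differences: (δS)² = Σ (cᵢ δxᵢ)².
  (δs)² = 0.268;  (δz)² = 1770;  (δy)² = 30.0;  (δb)² = 221;  (δq)² = 8.42
δS = √(2030) = 45.0
S = 1571.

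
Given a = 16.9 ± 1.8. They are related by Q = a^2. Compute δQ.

Since Q is a product/quotient, work with relative uncertainties:
  (2·δa/a)² = (2×0.107)² = 0.0454
δQ/Q = √(0.0454) = 0.213
Q = 286, so δQ = 0.213 × 286 = 60.8.

60.8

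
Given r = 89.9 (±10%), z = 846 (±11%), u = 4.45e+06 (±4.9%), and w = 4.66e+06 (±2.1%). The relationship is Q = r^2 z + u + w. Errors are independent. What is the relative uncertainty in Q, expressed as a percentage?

9.90%

Let p = r^2·z = 6.84e+06. δp/p = √((2·δr/r)² + (1·δz/z)²) = √(0.0400 + 0.0121) = 0.228, so δp = 1.56e+06.
Q = p + u + w: δQ = √(δp² + δu² + δw²) = √(2.44e+12 + 4.75e+10 + 9.58e+09) = 1.58e+06
Q = 1.59e+07, so δQ/Q = 1.58e+06/1.59e+07 = 0.0990.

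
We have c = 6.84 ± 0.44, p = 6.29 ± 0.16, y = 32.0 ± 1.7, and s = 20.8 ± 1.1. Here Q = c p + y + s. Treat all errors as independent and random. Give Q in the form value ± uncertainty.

Let w = c·p = 43.0. δw/w = √((1·δc/c)² + (1·δp/p)²) = √(0.00414 + 0.000647) = 0.0692, so δw = 2.98.
Q = w + y + s: δQ = √(δw² + δy² + δs²) = √(8.86 + 2.89 + 1.21) = 3.60
Q = 95.8.

95.8 ± 3.60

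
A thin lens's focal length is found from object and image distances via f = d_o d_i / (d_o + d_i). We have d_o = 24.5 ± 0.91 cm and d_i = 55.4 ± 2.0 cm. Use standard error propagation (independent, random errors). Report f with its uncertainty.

∂f/∂d_o = (d_i/(d_o+d_i))² = 0.481;  ∂f/∂d_i = (d_o/(d_o+d_i))² = 0.0940
δf = √((∂f/∂d_o · δd_o)² + (∂f/∂d_i · δd_i)²) = √(0.191 + 0.0354) = 0.476 cm
f = 17.0 cm.

17.0 ± 0.476 cm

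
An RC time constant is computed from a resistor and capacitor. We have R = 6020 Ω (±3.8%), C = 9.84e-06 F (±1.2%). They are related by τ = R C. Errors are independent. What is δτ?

0.00236 s

Since τ is a product/quotient, work with relative uncertainties:
  (1·δR/R)² = (1×0.0380)² = 0.00144;  (1·δC/C)² = (1×0.0120)² = 0.000144
δτ/τ = √(0.00159) = 0.0398
τ = 0.0592 s, so δτ = 0.0398 × 0.0592 = 0.00236 s.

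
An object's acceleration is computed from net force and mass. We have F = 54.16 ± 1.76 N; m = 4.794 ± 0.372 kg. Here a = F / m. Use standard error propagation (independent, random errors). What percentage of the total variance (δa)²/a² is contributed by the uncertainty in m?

85.1%

(δa/a)² = (1·δF/F)² + (-1·δm/m)²
  F term: (1×0.0325)² = 0.00106
  m term: (-1×0.0776)² = 0.00602
Total = 0.00708. Share from m = 0.00602/0.00708 = 0.851.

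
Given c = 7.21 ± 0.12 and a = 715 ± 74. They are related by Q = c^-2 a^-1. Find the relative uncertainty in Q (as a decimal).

For a monomial Q ∝ c^-2, a^-1, fractional errors add in quadrature:
  (-2·δc/c)² = (-2×0.0166)² = 0.00111;  (-1·δa/a)² = (-1×0.103)² = 0.0107
δQ/Q = √(0.0118) = 0.109

0.109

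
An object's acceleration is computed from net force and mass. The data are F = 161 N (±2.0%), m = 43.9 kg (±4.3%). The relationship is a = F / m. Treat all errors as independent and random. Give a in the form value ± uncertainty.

Each factor contributes (exponent × relative error)² to (δa/a)²:
  (1·δF/F)² = (1×0.0200)² = 0.000400;  (-1·δm/m)² = (-1×0.0430)² = 0.00185
δa/a = √(0.00225) = 0.0474
a = 3.67 m/s^2, so δa = 0.0474 × 3.67 = 0.174 m/s^2.

3.67 ± 0.174 m/s^2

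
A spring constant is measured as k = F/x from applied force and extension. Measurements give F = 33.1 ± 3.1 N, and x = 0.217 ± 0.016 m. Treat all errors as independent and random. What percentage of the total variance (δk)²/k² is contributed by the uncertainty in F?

(δk/k)² = (1·δF/F)² + (-1·δx/x)²
  F term: (1×0.0937)² = 0.00877
  x term: (-1×0.0737)² = 0.00544
Total = 0.0142. Share from F = 0.00877/0.0142 = 0.617.

61.7%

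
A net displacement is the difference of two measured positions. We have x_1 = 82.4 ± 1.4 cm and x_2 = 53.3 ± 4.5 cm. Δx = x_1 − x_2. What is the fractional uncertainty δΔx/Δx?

Sums and differences: (δΔx)² = Σ (cᵢ δxᵢ)².
  (δx_1)² = 1.96;  (δx_2)² = 20.2
δΔx = √(22.2) = 4.71 cm
Δx = 29.1 cm, so δΔx/Δx = 4.71/29.1 = 0.162.

0.162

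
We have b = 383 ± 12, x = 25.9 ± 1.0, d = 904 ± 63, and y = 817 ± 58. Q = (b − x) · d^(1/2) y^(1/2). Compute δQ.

18400

Let u = b − x = 357. δu = √(δb² + δx²) = √(144 + 1.00) = 12.0, so δu/u = 0.0337.
Q is then a monomial in u, d, y:
δQ/Q = √((δu/u)² + (½·δd/d)² + (½·δy/y)²) = √(0.00114 + 0.00121 + 0.00126) = 0.0601
Q = 3.07e+05, so δQ = 0.0601 × 3.07e+05 = 18400.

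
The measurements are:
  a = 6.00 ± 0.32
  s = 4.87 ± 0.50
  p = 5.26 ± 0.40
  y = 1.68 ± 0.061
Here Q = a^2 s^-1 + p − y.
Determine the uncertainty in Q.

Let w = a^2·s^-1 = 7.39. δw/w = √((2·δa/a)² + (-1·δs/s)²) = √(0.0114 + 0.0105) = 0.148, so δw = 1.09.
Q = w + p − y: δQ = √(δw² + δp² + δy²) = √(1.20 + 0.160 + 0.00372) = 1.17

1.17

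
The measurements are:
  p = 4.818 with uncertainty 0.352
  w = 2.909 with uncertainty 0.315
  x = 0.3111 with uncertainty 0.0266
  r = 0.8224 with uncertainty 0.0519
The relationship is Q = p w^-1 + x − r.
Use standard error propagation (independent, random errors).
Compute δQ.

0.224

Let h = p·w^-1 = 1.656. δh/h = √((1·δp/p)² + (-1·δw/w)²) = √(0.00534 + 0.0117) = 0.131, so δh = 0.216.
Q = h + x − r: δQ = √(δh² + δx² + δr²) = √(0.0468 + 0.000708 + 0.00269) = 0.224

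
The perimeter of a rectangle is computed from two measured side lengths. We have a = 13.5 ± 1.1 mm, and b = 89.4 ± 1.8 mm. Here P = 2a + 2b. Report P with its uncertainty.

Each term contributes (cᵢ δxᵢ)² to (δP)²:
  (2·δa)² = 4.84;  (2·δb)² = 13.0
δP = √(17.8) = 4.22 mm
P = 206 mm.

206 ± 4.22 mm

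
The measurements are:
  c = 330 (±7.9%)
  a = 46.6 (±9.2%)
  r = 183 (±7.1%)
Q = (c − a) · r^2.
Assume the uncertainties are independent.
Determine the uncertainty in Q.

Let u = c − a = 283. δu = √(δc² + δa²) = √(680 + 18.4) = 26.4, so δu/u = 0.0932.
Q is then a monomial in u, r:
δQ/Q = √((δu/u)² + (2·δr/r)²) = √(0.00869 + 0.0202) = 0.170
Q = 9.49e+06, so δQ = 0.170 × 9.49e+06 = 1.61e+06.

1.61e+06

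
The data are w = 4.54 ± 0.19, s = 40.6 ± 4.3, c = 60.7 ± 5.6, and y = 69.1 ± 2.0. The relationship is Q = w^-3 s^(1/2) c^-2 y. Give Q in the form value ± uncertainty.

0.00128 ± 0.000295

Relative error in a monomial: (δQ/Q)² = Σ (nᵢ · δxᵢ/xᵢ)².
  (-3·δw/w)² = (-3×0.0419)² = 0.0158;  (½·δs/s)² = (0.5×0.106)² = 0.00280;  (-2·δc/c)² = (-2×0.0923)² = 0.0340;  (1·δy/y)² = (1×0.0289)² = 0.000838
δQ/Q = √(0.0535) = 0.231
Q = 0.00128, so δQ = 0.231 × 0.00128 = 0.000295.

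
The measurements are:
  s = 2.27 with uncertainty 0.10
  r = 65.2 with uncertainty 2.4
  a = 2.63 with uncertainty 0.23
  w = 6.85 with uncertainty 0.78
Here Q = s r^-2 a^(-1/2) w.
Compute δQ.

Since Q is a product/quotient, work with relative uncertainties:
  (1·δs/s)² = (1×0.0441)² = 0.00194;  (-2·δr/r)² = (-2×0.0368)² = 0.00542;  (−½·δa/a)² = (-0.5×0.0875)² = 0.00191;  (1·δw/w)² = (1×0.114)² = 0.0130
δQ/Q = √(0.0222) = 0.149
Q = 0.00226, so δQ = 0.149 × 0.00226 = 0.000336.

0.000336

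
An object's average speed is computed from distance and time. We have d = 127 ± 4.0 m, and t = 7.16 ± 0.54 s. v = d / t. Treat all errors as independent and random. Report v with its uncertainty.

For a monomial v ∝ d, t^-1, fractional errors add in quadrature:
  (1·δd/d)² = (1×0.0315)² = 0.000992;  (-1·δt/t)² = (-1×0.0754)² = 0.00569
δv/v = √(0.00668) = 0.0817
v = 17.7 m/s, so δv = 0.0817 × 17.7 = 1.45 m/s.

17.7 ± 1.45 m/s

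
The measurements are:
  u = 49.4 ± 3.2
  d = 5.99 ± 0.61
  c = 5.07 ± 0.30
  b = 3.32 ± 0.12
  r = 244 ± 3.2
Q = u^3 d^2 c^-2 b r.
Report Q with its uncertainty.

For a monomial Q ∝ u^3, d^2, c^-2, b, r, fractional errors add in quadrature:
  (3·δu/u)² = (3×0.0648)² = 0.0378;  (2·δd/d)² = (2×0.102)² = 0.0415;  (-2·δc/c)² = (-2×0.0592)² = 0.0140;  (1·δb/b)² = (1×0.0361)² = 0.00131;  (1·δr/r)² = (1×0.0131)² = 0.000172
δQ/Q = √(0.0947) = 0.308
Q = 1.36e+08, so δQ = 0.308 × 1.36e+08 = 4.2e+07.

(1.36 ± 0.420) × 10^8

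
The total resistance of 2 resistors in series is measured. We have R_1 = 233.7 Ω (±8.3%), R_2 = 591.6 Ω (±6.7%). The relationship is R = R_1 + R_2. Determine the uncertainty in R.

R is a linear combination, so absolute uncertainties add in quadrature:
  (δR_1)² = 376;  (δR_2)² = 1570
δR = √(1950) = 44.1 Ω

44.1 Ω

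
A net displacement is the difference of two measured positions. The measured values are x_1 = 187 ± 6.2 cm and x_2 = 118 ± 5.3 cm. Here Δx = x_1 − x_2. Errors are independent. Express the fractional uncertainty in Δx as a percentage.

11.8%

Absolute uncertainties add in quadrature for a linear combination:
  (δx_1)² = 38.4;  (δx_2)² = 28.1
δΔx = √(66.5) = 8.16 cm
Δx = 69.0 cm, so δΔx/Δx = 8.16/69.0 = 0.118.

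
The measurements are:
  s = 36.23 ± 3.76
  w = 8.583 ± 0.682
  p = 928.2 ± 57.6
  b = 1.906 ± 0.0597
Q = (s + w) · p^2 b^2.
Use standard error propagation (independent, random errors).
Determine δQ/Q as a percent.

16.3%

Let u = s + w = 44.81. δu = √(δs² + δw²) = √(14.1 + 0.465) = 3.82, so δu/u = 0.0853.
Q is then a monomial in u, p, b:
δQ/Q = √((δu/u)² + (2·δp/p)² + (2·δb/b)²) = √(0.00727 + 0.0154 + 0.00392) = 0.163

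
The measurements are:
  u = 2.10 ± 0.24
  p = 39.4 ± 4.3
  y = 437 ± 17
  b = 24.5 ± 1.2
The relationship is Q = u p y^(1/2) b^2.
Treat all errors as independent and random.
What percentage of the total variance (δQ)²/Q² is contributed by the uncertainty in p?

(δQ/Q)² = (1·δu/u)² + (1·δp/p)² + (½·δy/y)² + (2·δb/b)²
  u term: (1×0.114)² = 0.0131
  p term: (1×0.109)² = 0.0119
  y term: (0.5×0.0389)² = 0.000378
  b term: (2×0.0490)² = 0.00960
Total = 0.0349. Share from p = 0.0119/0.0349 = 0.341.

34.1%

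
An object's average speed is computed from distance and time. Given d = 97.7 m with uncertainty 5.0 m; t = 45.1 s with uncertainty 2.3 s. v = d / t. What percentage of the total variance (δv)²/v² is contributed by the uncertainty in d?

(δv/v)² = (1·δd/d)² + (-1·δt/t)²
  d term: (1×0.0512)² = 0.00262
  t term: (-1×0.0510)² = 0.00260
Total = 0.00522. Share from d = 0.00262/0.00522 = 0.502.

50.2%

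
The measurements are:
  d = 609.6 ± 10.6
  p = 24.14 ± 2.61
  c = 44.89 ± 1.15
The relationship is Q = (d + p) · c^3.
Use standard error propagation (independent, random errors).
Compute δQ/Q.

Let u = d + p = 633.7. δu = √(δd² + δp²) = √(112 + 6.81) = 10.9, so δu/u = 0.0172.
Q is then a monomial in u, c:
δQ/Q = √((δu/u)² + (3·δc/c)²) = √(0.000297 + 0.00591) = 0.0788

0.0788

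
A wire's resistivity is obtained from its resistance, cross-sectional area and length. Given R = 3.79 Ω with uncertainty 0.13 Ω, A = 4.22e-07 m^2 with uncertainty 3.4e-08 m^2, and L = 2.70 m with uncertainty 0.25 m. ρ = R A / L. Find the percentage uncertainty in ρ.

12.7%

ρ is a product of powers, so relative uncertainties combine in quadrature:
  (1·δR/R)² = (1×0.0343)² = 0.00118;  (1·δA/A)² = (1×0.0806)² = 0.00649;  (-1·δL/L)² = (-1×0.0926)² = 0.00857
δρ/ρ = √(0.0162) = 0.127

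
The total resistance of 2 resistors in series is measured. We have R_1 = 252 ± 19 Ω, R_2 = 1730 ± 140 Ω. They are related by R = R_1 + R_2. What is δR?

R is a linear combination, so absolute uncertainties add in quadrature:
  (δR_1)² = 361;  (δR_2)² = 19600
δR = √(20000) = 141 Ω

141 Ω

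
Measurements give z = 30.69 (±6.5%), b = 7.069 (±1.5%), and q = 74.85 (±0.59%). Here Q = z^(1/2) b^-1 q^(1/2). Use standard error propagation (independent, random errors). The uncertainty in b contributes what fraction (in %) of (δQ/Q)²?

(δQ/Q)² = (½·δz/z)² + (-1·δb/b)² + (½·δq/q)²
  z term: (0.5×0.0650)² = 0.00106
  b term: (-1×0.0150)² = 0.000225
  q term: (0.5×0.00590)² = 8.7e-06
Total = 0.00129. Share from b = 0.000225/0.00129 = 0.174.

17.4%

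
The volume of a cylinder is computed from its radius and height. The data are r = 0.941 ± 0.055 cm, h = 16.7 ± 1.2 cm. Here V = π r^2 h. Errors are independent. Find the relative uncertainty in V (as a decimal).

0.137

Relative error in a monomial: (δV/V)² = Σ (nᵢ · δxᵢ/xᵢ)².
  (2·δr/r)² = (2×0.0584)² = 0.0137;  (1·δh/h)² = (1×0.0719)² = 0.00516
δV/V = √(0.0188) = 0.137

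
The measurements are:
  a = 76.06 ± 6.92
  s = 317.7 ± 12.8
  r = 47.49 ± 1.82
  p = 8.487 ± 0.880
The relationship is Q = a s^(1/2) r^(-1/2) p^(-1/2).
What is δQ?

Since Q is a product/quotient, work with relative uncertainties:
  (1·δa/a)² = (1×0.0910)² = 0.00828;  (½·δs/s)² = (0.5×0.0403)² = 0.000406;  (−½·δr/r)² = (-0.5×0.0383)² = 0.000367;  (−½·δp/p)² = (-0.5×0.104)² = 0.00269
δQ/Q = √(0.0117) = 0.108
Q = 67.53, so δQ = 0.108 × 67.53 = 7.32.

7.32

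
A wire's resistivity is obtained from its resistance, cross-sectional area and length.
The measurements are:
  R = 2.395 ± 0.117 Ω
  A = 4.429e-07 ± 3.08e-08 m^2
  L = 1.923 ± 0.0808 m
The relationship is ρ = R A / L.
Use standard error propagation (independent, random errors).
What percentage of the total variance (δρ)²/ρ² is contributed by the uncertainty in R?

26.6%

(δρ/ρ)² = (1·δR/R)² + (1·δA/A)² + (-1·δL/L)²
  R term: (1×0.0489)² = 0.00239
  A term: (1×0.0695)² = 0.00484
  L term: (-1×0.0420)² = 0.00177
Total = 0.00899. Share from R = 0.00239/0.00899 = 0.266.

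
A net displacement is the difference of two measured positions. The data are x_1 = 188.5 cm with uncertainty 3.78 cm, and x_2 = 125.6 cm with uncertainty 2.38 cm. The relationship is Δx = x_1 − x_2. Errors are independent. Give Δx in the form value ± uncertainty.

Sums and differences: (δΔx)² = Σ (cᵢ δxᵢ)².
  (δx_1)² = 14.3;  (δx_2)² = 5.66
δΔx = √(20.0) = 4.47 cm
Δx = 62.90 cm.

62.90 ± 4.47 cm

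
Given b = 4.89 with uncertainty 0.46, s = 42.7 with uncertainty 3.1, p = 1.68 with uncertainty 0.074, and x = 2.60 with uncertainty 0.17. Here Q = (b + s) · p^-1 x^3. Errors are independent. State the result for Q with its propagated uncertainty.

Let u = b + s = 47.6. δu = √(δb² + δs²) = √(0.212 + 9.61) = 3.13, so δu/u = 0.0659.
Q is then a monomial in u, p, x:
δQ/Q = √((δu/u)² + (-1·δp/p)² + (3·δx/x)²) = √(0.00434 + 0.00194 + 0.0385) = 0.212
Q = 498, so δQ = 0.212 × 498 = 105.

498 ± 105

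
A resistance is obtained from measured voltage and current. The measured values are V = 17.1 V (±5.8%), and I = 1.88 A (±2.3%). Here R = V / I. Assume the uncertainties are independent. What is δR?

Products/powers → add relative errors in quadrature, weighted by exponent:
  (1·δV/V)² = (1×0.0580)² = 0.00336;  (-1·δI/I)² = (-1×0.0230)² = 0.000529
δR/R = √(0.00389) = 0.0624
R = 9.10 Ω, so δR = 0.0624 × 9.10 = 0.568 Ω.

0.568 Ω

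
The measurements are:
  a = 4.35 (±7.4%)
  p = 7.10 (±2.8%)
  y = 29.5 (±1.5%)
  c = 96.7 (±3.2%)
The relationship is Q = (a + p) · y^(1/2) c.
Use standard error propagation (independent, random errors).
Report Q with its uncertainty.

Let u = a + p = 11.4. δu = √(δa² + δp²) = √(0.104 + 0.0395) = 0.378, so δu/u = 0.0330.
Q is then a monomial in u, y, c:
δQ/Q = √((δu/u)² + (½·δy/y)² + (1·δc/c)²) = √(0.00109 + 5.62e-05 + 0.00102) = 0.0466
Q = 6010, so δQ = 0.0466 × 6010 = 280.

6010 ± 280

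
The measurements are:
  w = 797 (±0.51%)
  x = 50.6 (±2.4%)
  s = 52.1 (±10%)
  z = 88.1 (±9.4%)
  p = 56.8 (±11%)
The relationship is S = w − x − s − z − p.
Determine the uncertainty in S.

S is a linear combination, so absolute uncertainties add in quadrature:
  (δw)² = 16.5;  (δx)² = 1.47;  (δs)² = 27.1;  (δz)² = 68.6;  (δp)² = 39.0
δS = √(153) = 12.4

12.4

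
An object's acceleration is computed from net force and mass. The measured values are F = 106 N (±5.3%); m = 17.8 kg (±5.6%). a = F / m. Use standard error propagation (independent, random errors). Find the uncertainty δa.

Each factor contributes (exponent × relative error)² to (δa/a)²:
  (1·δF/F)² = (1×0.0530)² = 0.00281;  (-1·δm/m)² = (-1×0.0560)² = 0.00314
δa/a = √(0.00594) = 0.0771
a = 5.96 m/s^2, so δa = 0.0771 × 5.96 = 0.459 m/s^2.

0.459 m/s^2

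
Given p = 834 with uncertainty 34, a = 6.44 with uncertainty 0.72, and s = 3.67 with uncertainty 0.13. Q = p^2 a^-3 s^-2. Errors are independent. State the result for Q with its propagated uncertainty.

193 ± 68.1

Since Q is a product/quotient, work with relative uncertainties:
  (2·δp/p)² = (2×0.0408)² = 0.00665;  (-3·δa/a)² = (-3×0.112)² = 0.112;  (-2·δs/s)² = (-2×0.0354)² = 0.00502
δQ/Q = √(0.124) = 0.352
Q = 193, so δQ = 0.352 × 193 = 68.1.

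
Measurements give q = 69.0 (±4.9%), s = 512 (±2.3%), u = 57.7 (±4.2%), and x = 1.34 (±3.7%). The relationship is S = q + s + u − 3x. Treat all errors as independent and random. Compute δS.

S is a linear combination, so absolute uncertainties add in quadrature:
  (δq)² = 11.4;  (δs)² = 139;  (δu)² = 5.87;  (3·δx)² = 0.0221
δS = √(156) = 12.5

12.5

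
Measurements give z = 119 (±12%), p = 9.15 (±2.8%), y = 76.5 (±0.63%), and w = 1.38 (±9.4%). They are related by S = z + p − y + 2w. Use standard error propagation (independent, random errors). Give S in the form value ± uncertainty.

For a sum/difference, combine absolute errors in quadrature:
  (δz)² = 204;  (δp)² = 0.0656;  (δy)² = 0.232;  (2·δw)² = 0.0673
δS = √(204) = 14.3
S = 54.4.

54.4 ± 14.3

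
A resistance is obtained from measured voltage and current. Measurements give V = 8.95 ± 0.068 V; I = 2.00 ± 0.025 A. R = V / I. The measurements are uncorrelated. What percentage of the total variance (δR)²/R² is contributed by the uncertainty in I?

73.0%

(δR/R)² = (1·δV/V)² + (-1·δI/I)²
  V term: (1×0.00760)² = 5.77e-05
  I term: (-1×0.0125)² = 0.000156
Total = 0.000214. Share from I = 0.000156/0.000214 = 0.730.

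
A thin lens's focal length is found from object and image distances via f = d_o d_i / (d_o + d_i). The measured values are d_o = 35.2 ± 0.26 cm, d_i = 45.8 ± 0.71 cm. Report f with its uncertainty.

19.9 ± 0.158 cm

∂f/∂d_o = (d_i/(d_o+d_i))² = 0.320;  ∂f/∂d_i = (d_o/(d_o+d_i))² = 0.189
δf = √((∂f/∂d_o · δd_o)² + (∂f/∂d_i · δd_i)²) = √(0.00691 + 0.0180) = 0.158 cm
f = 19.9 cm.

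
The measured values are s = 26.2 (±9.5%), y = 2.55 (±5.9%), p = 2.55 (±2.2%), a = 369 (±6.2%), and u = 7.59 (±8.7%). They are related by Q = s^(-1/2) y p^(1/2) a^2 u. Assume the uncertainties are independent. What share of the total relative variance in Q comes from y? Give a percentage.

(δQ/Q)² = (−½·δs/s)² + (1·δy/y)² + (½·δp/p)² + (2·δa/a)² + (1·δu/u)²
  s term: (-0.5×0.0950)² = 0.00226
  y term: (1×0.0590)² = 0.00348
  p term: (0.5×0.0220)² = 0.000121
  a term: (2×0.0620)² = 0.0154
  u term: (1×0.0870)² = 0.00757
Total = 0.0288. Share from y = 0.00348/0.0288 = 0.121.

12.1%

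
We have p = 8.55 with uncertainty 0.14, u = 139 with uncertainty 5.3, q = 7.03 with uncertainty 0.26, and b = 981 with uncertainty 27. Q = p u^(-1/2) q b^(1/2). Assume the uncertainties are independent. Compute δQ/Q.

0.0468

For a monomial Q ∝ p, u^(-1/2), q, b^(1/2), fractional errors add in quadrature:
  (1·δp/p)² = (1×0.0164)² = 0.000268;  (−½·δu/u)² = (-0.5×0.0381)² = 0.000363;  (1·δq/q)² = (1×0.0370)² = 0.00137;  (½·δb/b)² = (0.5×0.0275)² = 0.000189
δQ/Q = √(0.00219) = 0.0468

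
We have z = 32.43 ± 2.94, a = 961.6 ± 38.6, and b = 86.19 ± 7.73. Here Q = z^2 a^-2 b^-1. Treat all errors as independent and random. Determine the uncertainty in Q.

2.87e-06

Products/powers → add relative errors in quadrature, weighted by exponent:
  (2·δz/z)² = (2×0.0907)² = 0.0329;  (-2·δa/a)² = (-2×0.0401)² = 0.00645;  (-1·δb/b)² = (-1×0.0897)² = 0.00804
δQ/Q = √(0.0474) = 0.218
Q = 1.32e-05, so δQ = 0.218 × 1.32e-05 = 2.87e-06.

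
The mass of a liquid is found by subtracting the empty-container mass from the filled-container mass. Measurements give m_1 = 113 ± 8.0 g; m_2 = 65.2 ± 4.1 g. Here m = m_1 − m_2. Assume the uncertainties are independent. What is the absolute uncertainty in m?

8.99 g

m is a linear combination, so absolute uncertainties add in quadrature:
  (δm_1)² = 64.0;  (δm_2)² = 16.8
δm = √(80.8) = 8.99 g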